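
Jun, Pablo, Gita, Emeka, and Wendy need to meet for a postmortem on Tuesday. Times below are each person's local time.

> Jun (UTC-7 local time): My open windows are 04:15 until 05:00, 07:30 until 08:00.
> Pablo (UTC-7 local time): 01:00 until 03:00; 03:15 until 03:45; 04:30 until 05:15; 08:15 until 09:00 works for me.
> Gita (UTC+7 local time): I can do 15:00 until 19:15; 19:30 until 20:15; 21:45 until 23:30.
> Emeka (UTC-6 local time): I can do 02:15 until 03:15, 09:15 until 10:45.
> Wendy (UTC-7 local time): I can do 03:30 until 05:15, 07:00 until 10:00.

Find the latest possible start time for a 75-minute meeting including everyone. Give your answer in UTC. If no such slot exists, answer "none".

none

Jun in UTC: 11:15-12:00, 14:30-15:00 (add 7h to convert from UTC-7).
Pablo in UTC: 08:00-10:00, 10:15-10:45, 11:30-12:15, 15:15-16:00 (add 7h to convert from UTC-7).
Gita in UTC: 08:00-12:15, 12:30-13:15, 14:45-16:30 (subtract 7h to convert from UTC+7).
Emeka in UTC: 08:15-09:15, 15:15-16:45 (add 6h to convert from UTC-6).
Wendy in UTC: 10:30-12:15, 14:00-17:00 (add 7h to convert from UTC-7).
Jun ∩ Pablo: 11:30-12:00.
Jun ∩ Pablo ∩ Gita: 11:30-12:00.
Jun ∩ Pablo ∩ Gita ∩ Emeka: ∅.
Jun ∩ Pablo ∩ Gita ∩ Emeka ∩ Wendy: ∅.
There is no time when everyone is free.
No common window is at least 75 minutes long.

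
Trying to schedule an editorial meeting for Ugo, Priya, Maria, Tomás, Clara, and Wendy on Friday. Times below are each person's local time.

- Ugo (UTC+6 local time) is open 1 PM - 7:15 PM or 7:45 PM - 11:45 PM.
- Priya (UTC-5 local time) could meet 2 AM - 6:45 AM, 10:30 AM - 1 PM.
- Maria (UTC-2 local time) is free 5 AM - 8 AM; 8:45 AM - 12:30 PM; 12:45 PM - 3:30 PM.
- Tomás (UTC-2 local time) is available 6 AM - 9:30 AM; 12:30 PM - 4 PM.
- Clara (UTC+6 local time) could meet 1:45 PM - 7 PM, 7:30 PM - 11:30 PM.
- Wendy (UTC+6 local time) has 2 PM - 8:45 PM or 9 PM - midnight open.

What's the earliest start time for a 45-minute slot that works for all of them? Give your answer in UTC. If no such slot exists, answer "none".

Ugo in UTC: 07:00-13:15, 13:45-17:45 (subtract 6h to convert from UTC+6).
Priya in UTC: 07:00-11:45, 15:30-18:00 (add 5h to convert from UTC-5).
Maria in UTC: 07:00-10:00, 10:45-14:30, 14:45-17:30 (add 2h to convert from UTC-2).
Tomás in UTC: 08:00-11:30, 14:30-18:00 (add 2h to convert from UTC-2).
Clara in UTC: 07:45-13:00, 13:30-17:30 (subtract 6h to convert from UTC+6).
Wendy in UTC: 08:00-14:45, 15:00-18:00 (subtract 6h to convert from UTC+6).
Ugo ∩ Priya: 07:00-11:45, 15:30-17:45.
Ugo ∩ Priya ∩ Maria: 07:00-10:00, 10:45-11:45, 15:30-17:30.
Ugo ∩ Priya ∩ Maria ∩ Tomás: 08:00-10:00, 10:45-11:30, 15:30-17:30.
Ugo ∩ Priya ∩ Maria ∩ Tomás ∩ Clara: 08:00-10:00, 10:45-11:30, 15:30-17:30.
Ugo ∩ Priya ∩ Maria ∩ Tomás ∩ Clara ∩ Wendy: 08:00-10:00, 10:45-11:30, 15:30-17:30.
So the common availability across everyone is 08:00-10:00, 10:45-11:30, 15:30-17:30.
The first common window of at least 45 minutes is 08:00-10:00, so the earliest start is 08:00.

08:00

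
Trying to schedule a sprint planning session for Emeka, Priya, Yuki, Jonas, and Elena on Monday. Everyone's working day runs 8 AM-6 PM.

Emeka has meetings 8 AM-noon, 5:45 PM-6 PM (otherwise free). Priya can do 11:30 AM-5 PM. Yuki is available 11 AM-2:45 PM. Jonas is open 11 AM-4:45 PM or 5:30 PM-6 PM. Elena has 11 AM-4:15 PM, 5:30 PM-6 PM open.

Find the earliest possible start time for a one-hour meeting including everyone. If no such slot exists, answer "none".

12:00

Emeka free: 12:00-17:45 (invert busy blocks within the working day).
Priya free: 11:30-17:00.
Yuki free: 11:00-14:45.
Jonas free: 11:00-16:45, 17:30-18:00.
Elena free: 11:00-16:15, 17:30-18:00.
Emeka ∩ Priya: 12:00-17:00.
Emeka ∩ Priya ∩ Yuki: 12:00-14:45.
Emeka ∩ Priya ∩ Yuki ∩ Jonas: 12:00-14:45.
Emeka ∩ Priya ∩ Yuki ∩ Jonas ∩ Elena: 12:00-14:45.
The first common window of at least 60 minutes is 12:00-14:45, so the earliest start is 12:00.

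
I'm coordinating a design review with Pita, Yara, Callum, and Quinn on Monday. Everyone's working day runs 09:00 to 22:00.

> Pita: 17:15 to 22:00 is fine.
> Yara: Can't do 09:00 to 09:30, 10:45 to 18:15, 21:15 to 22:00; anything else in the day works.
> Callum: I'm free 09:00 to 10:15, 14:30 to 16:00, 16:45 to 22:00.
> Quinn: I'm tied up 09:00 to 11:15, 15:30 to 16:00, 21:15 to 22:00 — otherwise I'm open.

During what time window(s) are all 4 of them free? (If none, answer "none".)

18:15-21:15

Pita free: 17:15-22:00.
Yara free: 09:30-10:45, 18:15-21:15 (invert busy blocks within the working day).
Callum free: 09:00-10:15, 14:30-16:00, 16:45-22:00.
Quinn free: 11:15-15:30, 16:00-21:15 (invert busy blocks within the working day).
Pita ∩ Yara: 18:15-21:15.
Pita ∩ Yara ∩ Callum: 18:15-21:15.
Pita ∩ Yara ∩ Callum ∩ Quinn: 18:15-21:15.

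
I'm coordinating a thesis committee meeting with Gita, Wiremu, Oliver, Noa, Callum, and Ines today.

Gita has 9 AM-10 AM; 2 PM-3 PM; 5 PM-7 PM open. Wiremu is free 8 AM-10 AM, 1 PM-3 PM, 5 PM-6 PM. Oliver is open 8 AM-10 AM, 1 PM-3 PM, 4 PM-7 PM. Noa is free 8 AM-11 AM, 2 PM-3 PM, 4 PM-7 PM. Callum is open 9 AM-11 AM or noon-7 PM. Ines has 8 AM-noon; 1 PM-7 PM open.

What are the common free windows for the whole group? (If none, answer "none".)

Gita ∩ Wiremu: 09:00-10:00, 14:00-15:00, 17:00-18:00.
Gita ∩ Wiremu ∩ Oliver: 09:00-10:00, 14:00-15:00, 17:00-18:00.
Gita ∩ Wiremu ∩ Oliver ∩ Noa: 09:00-10:00, 14:00-15:00, 17:00-18:00.
Gita ∩ Wiremu ∩ Oliver ∩ Noa ∩ Callum: 09:00-10:00, 14:00-15:00, 17:00-18:00.
Gita ∩ Wiremu ∩ Oliver ∩ Noa ∩ Callum ∩ Ines: 09:00-10:00, 14:00-15:00, 17:00-18:00.

09:00-10:00, 14:00-15:00, 17:00-18:00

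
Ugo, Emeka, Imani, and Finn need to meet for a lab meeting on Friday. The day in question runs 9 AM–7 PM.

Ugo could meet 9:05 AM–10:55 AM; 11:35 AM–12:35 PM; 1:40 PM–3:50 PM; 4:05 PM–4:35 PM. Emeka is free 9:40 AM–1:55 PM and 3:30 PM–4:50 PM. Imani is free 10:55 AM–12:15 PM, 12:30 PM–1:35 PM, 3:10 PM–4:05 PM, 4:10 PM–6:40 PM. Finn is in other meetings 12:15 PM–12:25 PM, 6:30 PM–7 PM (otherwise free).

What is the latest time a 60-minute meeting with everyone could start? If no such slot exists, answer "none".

none

Ugo free: 09:05-10:55, 11:35-12:35, 13:40-15:50, 16:05-16:35.
Emeka free: 09:40-13:55, 15:30-16:50.
Imani free: 10:55-12:15, 12:30-13:35, 15:10-16:05, 16:10-18:40.
Finn free: 09:00-12:15, 12:25-18:30 (invert busy blocks within the working day).
Ugo ∩ Emeka: 09:40-10:55, 11:35-12:35, 13:40-13:55, 15:30-15:50, 16:05-16:35.
Ugo ∩ Emeka ∩ Imani: 11:35-12:15, 12:30-12:35, 15:30-15:50, 16:10-16:35.
Ugo ∩ Emeka ∩ Imani ∩ Finn: 11:35-12:15, 12:30-12:35, 15:30-15:50, 16:10-16:35.
No common window is at least 60 minutes long.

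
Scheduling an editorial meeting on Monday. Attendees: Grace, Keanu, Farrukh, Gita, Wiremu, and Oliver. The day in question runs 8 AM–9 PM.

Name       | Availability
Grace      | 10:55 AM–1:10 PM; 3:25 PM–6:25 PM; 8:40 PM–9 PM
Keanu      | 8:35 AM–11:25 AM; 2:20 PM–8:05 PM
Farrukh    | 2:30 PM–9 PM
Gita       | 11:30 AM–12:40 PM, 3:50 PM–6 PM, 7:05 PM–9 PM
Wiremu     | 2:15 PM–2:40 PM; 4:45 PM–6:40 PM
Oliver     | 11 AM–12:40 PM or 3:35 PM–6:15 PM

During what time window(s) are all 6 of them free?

Grace ∩ Keanu: 10:55-11:25, 15:25-18:25.
Grace ∩ Keanu ∩ Farrukh: 15:25-18:25.
Grace ∩ Keanu ∩ Farrukh ∩ Gita: 15:50-18:00.
Grace ∩ Keanu ∩ Farrukh ∩ Gita ∩ Wiremu: 16:45-18:00.
Grace ∩ Keanu ∩ Farrukh ∩ Gita ∩ Wiremu ∩ Oliver: 16:45-18:00.

16:45-18:00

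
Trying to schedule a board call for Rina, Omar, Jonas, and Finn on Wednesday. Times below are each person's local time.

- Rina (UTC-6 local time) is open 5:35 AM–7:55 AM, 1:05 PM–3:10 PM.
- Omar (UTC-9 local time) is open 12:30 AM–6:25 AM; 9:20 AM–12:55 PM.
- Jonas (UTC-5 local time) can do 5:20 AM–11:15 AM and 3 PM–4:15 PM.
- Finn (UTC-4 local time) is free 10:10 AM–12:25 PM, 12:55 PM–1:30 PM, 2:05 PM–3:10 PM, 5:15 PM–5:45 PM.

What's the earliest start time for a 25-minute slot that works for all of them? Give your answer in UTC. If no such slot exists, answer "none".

none

Rina in UTC: 11:35-13:55, 19:05-21:10 (add 6h to convert from UTC-6).
Omar in UTC: 09:30-15:25, 18:20-21:55 (add 9h to convert from UTC-9).
Jonas in UTC: 10:20-16:15, 20:00-21:15 (add 5h to convert from UTC-5).
Finn in UTC: 14:10-16:25, 16:55-17:30, 18:05-19:10, 21:15-21:45 (add 4h to convert from UTC-4).
Rina ∩ Omar: 11:35-13:55, 19:05-21:10.
Rina ∩ Omar ∩ Jonas: 11:35-13:55, 20:00-21:10.
Rina ∩ Omar ∩ Jonas ∩ Finn: ∅.
There is no time when everyone is free.
No common window is at least 25 minutes long.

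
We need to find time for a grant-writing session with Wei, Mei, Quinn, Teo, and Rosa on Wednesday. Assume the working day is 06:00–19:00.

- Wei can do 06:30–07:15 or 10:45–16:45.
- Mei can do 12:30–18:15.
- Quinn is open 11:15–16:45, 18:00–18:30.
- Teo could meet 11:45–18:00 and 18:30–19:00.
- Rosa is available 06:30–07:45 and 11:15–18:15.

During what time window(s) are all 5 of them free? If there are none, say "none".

Wei ∩ Mei: 12:30-16:45.
Wei ∩ Mei ∩ Quinn: 12:30-16:45.
Wei ∩ Mei ∩ Quinn ∩ Teo: 12:30-16:45.
Wei ∩ Mei ∩ Quinn ∩ Teo ∩ Rosa: 12:30-16:45.
So the common availability across everyone is 12:30-16:45.

12:30-16:45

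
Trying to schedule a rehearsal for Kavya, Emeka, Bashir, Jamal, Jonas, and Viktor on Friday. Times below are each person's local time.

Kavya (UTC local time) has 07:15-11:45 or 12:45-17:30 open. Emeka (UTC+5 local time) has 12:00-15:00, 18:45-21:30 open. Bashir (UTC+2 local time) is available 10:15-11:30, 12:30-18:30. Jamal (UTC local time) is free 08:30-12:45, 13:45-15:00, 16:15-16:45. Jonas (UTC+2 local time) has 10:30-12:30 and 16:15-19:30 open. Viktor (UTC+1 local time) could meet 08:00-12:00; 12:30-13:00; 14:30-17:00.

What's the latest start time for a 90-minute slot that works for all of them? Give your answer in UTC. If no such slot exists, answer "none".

Kavya in UTC: 07:15-11:45, 12:45-17:30.
Emeka in UTC: 07:00-10:00, 13:45-16:30 (subtract 5h to convert from UTC+5).
Bashir in UTC: 08:15-09:30, 10:30-16:30 (subtract 2h to convert from UTC+2).
Jamal in UTC: 08:30-12:45, 13:45-15:00, 16:15-16:45.
Jonas in UTC: 08:30-10:30, 14:15-17:30 (subtract 2h to convert from UTC+2).
Viktor in UTC: 07:00-11:00, 11:30-12:00, 13:30-16:00 (subtract 1h to convert from UTC+1).
Kavya ∩ Emeka: 07:15-10:00, 13:45-16:30.
Kavya ∩ Emeka ∩ Bashir: 08:15-09:30, 13:45-16:30.
Kavya ∩ Emeka ∩ Bashir ∩ Jamal: 08:30-09:30, 13:45-15:00, 16:15-16:30.
Kavya ∩ Emeka ∩ Bashir ∩ Jamal ∩ Jonas: 08:30-09:30, 14:15-15:00, 16:15-16:30.
Kavya ∩ Emeka ∩ Bashir ∩ Jamal ∩ Jonas ∩ Viktor: 08:30-09:30, 14:15-15:00.
Those are the intersection windows.
No common window is at least 90 minutes long.

none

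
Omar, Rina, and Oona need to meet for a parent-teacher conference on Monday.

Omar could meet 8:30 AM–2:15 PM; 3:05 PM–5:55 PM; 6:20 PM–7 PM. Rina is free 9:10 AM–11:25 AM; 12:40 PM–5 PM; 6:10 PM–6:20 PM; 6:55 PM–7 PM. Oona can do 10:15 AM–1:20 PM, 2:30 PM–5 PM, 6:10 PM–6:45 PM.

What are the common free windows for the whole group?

10:15-11:25, 12:40-13:20, 15:05-17:00

Omar ∩ Rina: 09:10-11:25, 12:40-14:15, 15:05-17:00, 18:55-19:00.
Omar ∩ Rina ∩ Oona: 10:15-11:25, 12:40-13:20, 15:05-17:00.
Those are the intersection windows.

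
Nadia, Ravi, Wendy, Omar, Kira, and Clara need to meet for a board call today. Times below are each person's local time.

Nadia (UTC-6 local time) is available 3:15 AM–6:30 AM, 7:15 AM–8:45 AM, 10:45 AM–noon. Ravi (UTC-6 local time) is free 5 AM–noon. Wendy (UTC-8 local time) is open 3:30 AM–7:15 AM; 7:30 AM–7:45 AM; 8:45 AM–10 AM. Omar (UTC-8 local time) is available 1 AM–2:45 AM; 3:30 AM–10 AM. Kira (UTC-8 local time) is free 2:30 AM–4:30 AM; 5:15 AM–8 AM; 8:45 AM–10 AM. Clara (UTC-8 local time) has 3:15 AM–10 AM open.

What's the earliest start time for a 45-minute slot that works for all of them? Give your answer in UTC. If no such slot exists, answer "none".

11:30

Nadia in UTC: 09:15-12:30, 13:15-14:45, 16:45-18:00 (add 6h to convert from UTC-6).
Ravi in UTC: 11:00-18:00 (add 6h to convert from UTC-6).
Wendy in UTC: 11:30-15:15, 15:30-15:45, 16:45-18:00 (add 8h to convert from UTC-8).
Omar in UTC: 09:00-10:45, 11:30-18:00 (add 8h to convert from UTC-8).
Kira in UTC: 10:30-12:30, 13:15-16:00, 16:45-18:00 (add 8h to convert from UTC-8).
Clara in UTC: 11:15-18:00 (add 8h to convert from UTC-8).
Nadia ∩ Ravi: 11:00-12:30, 13:15-14:45, 16:45-18:00.
Nadia ∩ Ravi ∩ Wendy: 11:30-12:30, 13:15-14:45, 16:45-18:00.
Nadia ∩ Ravi ∩ Wendy ∩ Omar: 11:30-12:30, 13:15-14:45, 16:45-18:00.
Nadia ∩ Ravi ∩ Wendy ∩ Omar ∩ Kira: 11:30-12:30, 13:15-14:45, 16:45-18:00.
Nadia ∩ Ravi ∩ Wendy ∩ Omar ∩ Kira ∩ Clara: 11:30-12:30, 13:15-14:45, 16:45-18:00.
So the common availability across everyone is 11:30-12:30, 13:15-14:45, 16:45-18:00.
The first common window of at least 45 minutes is 11:30-12:30, so the earliest start is 11:30.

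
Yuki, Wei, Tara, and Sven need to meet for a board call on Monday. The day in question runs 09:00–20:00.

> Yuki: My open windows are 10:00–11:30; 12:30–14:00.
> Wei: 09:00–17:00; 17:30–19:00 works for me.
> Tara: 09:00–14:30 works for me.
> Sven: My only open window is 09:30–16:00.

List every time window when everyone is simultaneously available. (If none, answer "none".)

Yuki ∩ Wei: 10:00-11:30, 12:30-14:00.
Yuki ∩ Wei ∩ Tara: 10:00-11:30, 12:30-14:00.
Yuki ∩ Wei ∩ Tara ∩ Sven: 10:00-11:30, 12:30-14:00.

10:00-11:30, 12:30-14:00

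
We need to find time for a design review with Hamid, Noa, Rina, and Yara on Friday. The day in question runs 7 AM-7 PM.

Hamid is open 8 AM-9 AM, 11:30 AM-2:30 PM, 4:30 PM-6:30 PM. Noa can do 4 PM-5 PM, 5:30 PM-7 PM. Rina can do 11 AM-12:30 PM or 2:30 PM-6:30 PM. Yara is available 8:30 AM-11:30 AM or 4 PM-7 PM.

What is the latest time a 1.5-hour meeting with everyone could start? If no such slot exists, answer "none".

Hamid ∩ Noa: 16:30-17:00, 17:30-18:30.
Hamid ∩ Noa ∩ Rina: 16:30-17:00, 17:30-18:30.
Hamid ∩ Noa ∩ Rina ∩ Yara: 16:30-17:00, 17:30-18:30.
So the common availability across everyone is 16:30-17:00, 17:30-18:30.
No common window is at least 90 minutes long.

none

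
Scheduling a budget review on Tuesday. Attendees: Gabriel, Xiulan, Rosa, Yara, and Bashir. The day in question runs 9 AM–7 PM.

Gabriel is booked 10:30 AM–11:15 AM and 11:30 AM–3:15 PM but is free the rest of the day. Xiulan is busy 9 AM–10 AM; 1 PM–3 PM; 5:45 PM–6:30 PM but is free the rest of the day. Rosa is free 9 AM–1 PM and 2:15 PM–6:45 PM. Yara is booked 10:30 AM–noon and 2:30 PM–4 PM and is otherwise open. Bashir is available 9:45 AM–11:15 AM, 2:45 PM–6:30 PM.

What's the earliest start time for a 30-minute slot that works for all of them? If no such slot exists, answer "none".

Gabriel free: 09:00-10:30, 11:15-11:30, 15:15-19:00 (invert busy blocks within the working day).
Xiulan free: 10:00-13:00, 15:00-17:45, 18:30-19:00 (invert busy blocks within the working day).
Rosa free: 09:00-13:00, 14:15-18:45.
Yara free: 09:00-10:30, 12:00-14:30, 16:00-19:00 (invert busy blocks within the working day).
Bashir free: 09:45-11:15, 14:45-18:30.
Gabriel ∩ Xiulan: 10:00-10:30, 11:15-11:30, 15:15-17:45, 18:30-19:00.
Gabriel ∩ Xiulan ∩ Rosa: 10:00-10:30, 11:15-11:30, 15:15-17:45, 18:30-18:45.
Gabriel ∩ Xiulan ∩ Rosa ∩ Yara: 10:00-10:30, 16:00-17:45, 18:30-18:45.
Gabriel ∩ Xiulan ∩ Rosa ∩ Yara ∩ Bashir: 10:00-10:30, 16:00-17:45.
The first common window of at least 30 minutes is 10:00-10:30, so the earliest start is 10:00.

10:00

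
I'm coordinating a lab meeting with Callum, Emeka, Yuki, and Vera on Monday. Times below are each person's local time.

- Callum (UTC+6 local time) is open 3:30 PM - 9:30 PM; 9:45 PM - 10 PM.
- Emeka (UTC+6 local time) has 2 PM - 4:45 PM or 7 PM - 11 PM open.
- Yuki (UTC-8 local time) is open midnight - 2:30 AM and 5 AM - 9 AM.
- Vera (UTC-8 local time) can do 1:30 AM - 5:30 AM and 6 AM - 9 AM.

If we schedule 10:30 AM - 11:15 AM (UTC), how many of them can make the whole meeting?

2

Callum in UTC: 09:30-15:30, 15:45-16:00 (subtract 6h to convert from UTC+6).
Emeka in UTC: 08:00-10:45, 13:00-17:00 (subtract 6h to convert from UTC+6).
Yuki in UTC: 08:00-10:30, 13:00-17:00 (add 8h to convert from UTC-8).
Vera in UTC: 09:30-13:30, 14:00-17:00 (add 8h to convert from UTC-8).
Callum and Vera can make the full 10:30-11:15 slot — that's 2.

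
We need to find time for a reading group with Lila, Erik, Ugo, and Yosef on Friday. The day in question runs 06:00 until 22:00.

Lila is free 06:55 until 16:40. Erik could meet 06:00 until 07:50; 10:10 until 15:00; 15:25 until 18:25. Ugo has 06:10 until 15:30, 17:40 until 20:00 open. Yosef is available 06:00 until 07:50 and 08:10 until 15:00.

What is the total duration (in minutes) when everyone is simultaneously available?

345

Lila ∩ Erik: 06:55-07:50, 10:10-15:00, 15:25-16:40.
Lila ∩ Erik ∩ Ugo: 06:55-07:50, 10:10-15:00, 15:25-15:30.
Lila ∩ Erik ∩ Ugo ∩ Yosef: 06:55-07:50, 10:10-15:00.
Those are the intersection windows.
Summing the common windows: 55 + 290 = 345 minutes.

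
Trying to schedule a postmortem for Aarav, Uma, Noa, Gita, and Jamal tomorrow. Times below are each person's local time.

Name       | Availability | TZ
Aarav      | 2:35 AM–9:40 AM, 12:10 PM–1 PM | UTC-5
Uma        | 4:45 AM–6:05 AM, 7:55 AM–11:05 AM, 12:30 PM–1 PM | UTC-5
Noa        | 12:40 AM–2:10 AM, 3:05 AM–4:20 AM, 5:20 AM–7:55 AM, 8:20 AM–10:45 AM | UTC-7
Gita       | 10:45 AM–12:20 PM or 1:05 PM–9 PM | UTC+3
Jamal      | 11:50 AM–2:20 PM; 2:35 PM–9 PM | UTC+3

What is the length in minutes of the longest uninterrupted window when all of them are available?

105

Aarav in UTC: 07:35-14:40, 17:10-18:00 (add 5h to convert from UTC-5).
Uma in UTC: 09:45-11:05, 12:55-16:05, 17:30-18:00 (add 5h to convert from UTC-5).
Noa in UTC: 07:40-09:10, 10:05-11:20, 12:20-14:55, 15:20-17:45 (add 7h to convert from UTC-7).
Gita in UTC: 07:45-09:20, 10:05-18:00 (subtract 3h to convert from UTC+3).
Jamal in UTC: 08:50-11:20, 11:35-18:00 (subtract 3h to convert from UTC+3).
Aarav ∩ Uma: 09:45-11:05, 12:55-14:40, 17:30-18:00.
Aarav ∩ Uma ∩ Noa: 10:05-11:05, 12:55-14:40, 17:30-17:45.
Aarav ∩ Uma ∩ Noa ∩ Gita: 10:05-11:05, 12:55-14:40, 17:30-17:45.
Aarav ∩ Uma ∩ Noa ∩ Gita ∩ Jamal: 10:05-11:05, 12:55-14:40, 17:30-17:45.
The longest is 12:55-14:40 at 105 minutes.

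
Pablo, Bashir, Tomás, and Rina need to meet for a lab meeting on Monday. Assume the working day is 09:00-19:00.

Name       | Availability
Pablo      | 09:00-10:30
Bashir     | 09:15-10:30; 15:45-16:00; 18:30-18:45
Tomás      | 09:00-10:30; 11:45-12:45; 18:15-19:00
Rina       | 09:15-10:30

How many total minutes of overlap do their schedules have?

75

Pablo ∩ Bashir: 09:15-10:30.
Pablo ∩ Bashir ∩ Tomás: 09:15-10:30.
Pablo ∩ Bashir ∩ Tomás ∩ Rina: 09:15-10:30.
That's a single block of 75 minutes.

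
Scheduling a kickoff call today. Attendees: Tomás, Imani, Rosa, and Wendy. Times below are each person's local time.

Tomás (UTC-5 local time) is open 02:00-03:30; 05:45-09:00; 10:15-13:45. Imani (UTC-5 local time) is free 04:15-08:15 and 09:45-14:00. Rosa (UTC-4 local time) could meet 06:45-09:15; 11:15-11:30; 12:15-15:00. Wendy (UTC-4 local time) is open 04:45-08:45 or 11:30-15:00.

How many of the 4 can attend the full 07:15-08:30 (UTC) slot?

Tomás in UTC: 07:00-08:30, 10:45-14:00, 15:15-18:45 (add 5h to convert from UTC-5).
Imani in UTC: 09:15-13:15, 14:45-19:00 (add 5h to convert from UTC-5).
Rosa in UTC: 10:45-13:15, 15:15-15:30, 16:15-19:00 (add 4h to convert from UTC-4).
Wendy in UTC: 08:45-12:45, 15:30-19:00 (add 4h to convert from UTC-4).
Tomás can make the full 07:15-08:30 slot — that's 1.

1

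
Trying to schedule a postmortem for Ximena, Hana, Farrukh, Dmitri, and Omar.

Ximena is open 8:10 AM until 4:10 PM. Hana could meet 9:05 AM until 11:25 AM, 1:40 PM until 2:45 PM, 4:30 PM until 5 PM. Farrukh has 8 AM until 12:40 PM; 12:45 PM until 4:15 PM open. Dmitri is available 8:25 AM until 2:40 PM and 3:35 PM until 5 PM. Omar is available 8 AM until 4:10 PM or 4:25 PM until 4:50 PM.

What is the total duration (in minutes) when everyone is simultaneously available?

200

Ximena ∩ Hana: 09:05-11:25, 13:40-14:45.
Ximena ∩ Hana ∩ Farrukh: 09:05-11:25, 13:40-14:45.
Ximena ∩ Hana ∩ Farrukh ∩ Dmitri: 09:05-11:25, 13:40-14:40.
Ximena ∩ Hana ∩ Farrukh ∩ Dmitri ∩ Omar: 09:05-11:25, 13:40-14:40.
Summing the common windows: 140 + 60 = 200 minutes.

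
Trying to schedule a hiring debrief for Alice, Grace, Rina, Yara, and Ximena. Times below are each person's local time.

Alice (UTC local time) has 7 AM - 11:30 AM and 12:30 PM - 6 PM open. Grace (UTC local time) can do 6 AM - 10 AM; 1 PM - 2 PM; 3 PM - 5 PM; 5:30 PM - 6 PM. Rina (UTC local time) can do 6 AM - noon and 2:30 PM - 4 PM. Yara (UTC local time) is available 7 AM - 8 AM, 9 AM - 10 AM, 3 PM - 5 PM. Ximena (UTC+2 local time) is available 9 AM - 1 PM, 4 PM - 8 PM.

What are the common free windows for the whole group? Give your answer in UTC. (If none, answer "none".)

Alice in UTC: 07:00-11:30, 12:30-18:00.
Grace in UTC: 06:00-10:00, 13:00-14:00, 15:00-17:00, 17:30-18:00.
Rina in UTC: 06:00-12:00, 14:30-16:00.
Yara in UTC: 07:00-08:00, 09:00-10:00, 15:00-17:00.
Ximena in UTC: 07:00-11:00, 14:00-18:00 (subtract 2h to convert from UTC+2).
Alice ∩ Grace: 07:00-10:00, 13:00-14:00, 15:00-17:00, 17:30-18:00.
Alice ∩ Grace ∩ Rina: 07:00-10:00, 15:00-16:00.
Alice ∩ Grace ∩ Rina ∩ Yara: 07:00-08:00, 09:00-10:00, 15:00-16:00.
Alice ∩ Grace ∩ Rina ∩ Yara ∩ Ximena: 07:00-08:00, 09:00-10:00, 15:00-16:00.

07:00-08:00, 09:00-10:00, 15:00-16:00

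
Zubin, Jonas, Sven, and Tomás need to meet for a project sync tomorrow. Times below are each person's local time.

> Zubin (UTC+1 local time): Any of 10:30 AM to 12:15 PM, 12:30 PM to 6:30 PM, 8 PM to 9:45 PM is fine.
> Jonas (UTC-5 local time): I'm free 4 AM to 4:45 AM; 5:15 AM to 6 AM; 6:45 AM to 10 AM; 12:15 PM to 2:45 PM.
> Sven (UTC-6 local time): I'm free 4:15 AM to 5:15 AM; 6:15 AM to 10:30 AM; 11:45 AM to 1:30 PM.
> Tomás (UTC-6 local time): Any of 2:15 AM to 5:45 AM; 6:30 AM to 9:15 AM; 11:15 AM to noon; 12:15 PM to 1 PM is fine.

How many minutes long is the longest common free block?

Zubin in UTC: 09:30-11:15, 11:30-17:30, 19:00-20:45 (subtract 1h to convert from UTC+1).
Jonas in UTC: 09:00-09:45, 10:15-11:00, 11:45-15:00, 17:15-19:45 (add 5h to convert from UTC-5).
Sven in UTC: 10:15-11:15, 12:15-16:30, 17:45-19:30 (add 6h to convert from UTC-6).
Tomás in UTC: 08:15-11:45, 12:30-15:15, 17:15-18:00, 18:15-19:00 (add 6h to convert from UTC-6).
Zubin ∩ Jonas: 09:30-09:45, 10:15-11:00, 11:45-15:00, 17:15-17:30, 19:00-19:45.
Zubin ∩ Jonas ∩ Sven: 10:15-11:00, 12:15-15:00, 19:00-19:30.
Zubin ∩ Jonas ∩ Sven ∩ Tomás: 10:15-11:00, 12:30-15:00.
The longest is 12:30-15:00 at 150 minutes.

150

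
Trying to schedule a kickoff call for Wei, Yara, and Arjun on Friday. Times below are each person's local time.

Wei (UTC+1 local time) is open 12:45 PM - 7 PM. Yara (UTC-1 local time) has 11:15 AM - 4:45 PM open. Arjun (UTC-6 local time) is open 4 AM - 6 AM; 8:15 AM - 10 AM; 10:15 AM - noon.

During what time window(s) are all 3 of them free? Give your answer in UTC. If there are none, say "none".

Wei in UTC: 11:45-18:00 (subtract 1h to convert from UTC+1).
Yara in UTC: 12:15-17:45 (add 1h to convert from UTC-1).
Arjun in UTC: 10:00-12:00, 14:15-16:00, 16:15-18:00 (add 6h to convert from UTC-6).
Wei ∩ Yara: 12:15-17:45.
Wei ∩ Yara ∩ Arjun: 14:15-16:00, 16:15-17:45.

14:15-16:00, 16:15-17:45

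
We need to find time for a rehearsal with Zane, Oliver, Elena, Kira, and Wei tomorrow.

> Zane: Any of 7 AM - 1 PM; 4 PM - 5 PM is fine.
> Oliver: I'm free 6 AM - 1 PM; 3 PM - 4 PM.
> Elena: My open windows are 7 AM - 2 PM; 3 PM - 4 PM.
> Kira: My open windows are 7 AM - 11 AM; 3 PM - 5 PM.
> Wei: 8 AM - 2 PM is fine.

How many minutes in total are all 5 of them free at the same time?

Zane ∩ Oliver: 07:00-13:00.
Zane ∩ Oliver ∩ Elena: 07:00-13:00.
Zane ∩ Oliver ∩ Elena ∩ Kira: 07:00-11:00.
Zane ∩ Oliver ∩ Elena ∩ Kira ∩ Wei: 08:00-11:00.
So the common availability across everyone is 08:00-11:00.
That's a single block of 180 minutes.

180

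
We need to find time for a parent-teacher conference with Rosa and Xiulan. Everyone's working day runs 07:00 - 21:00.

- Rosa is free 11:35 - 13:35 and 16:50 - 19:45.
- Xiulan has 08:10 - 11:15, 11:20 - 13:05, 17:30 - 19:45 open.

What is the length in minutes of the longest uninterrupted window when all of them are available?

Rosa ∩ Xiulan: 11:35-13:05, 17:30-19:45.
Those are the intersection windows.
The longest is 17:30-19:45 at 135 minutes.

135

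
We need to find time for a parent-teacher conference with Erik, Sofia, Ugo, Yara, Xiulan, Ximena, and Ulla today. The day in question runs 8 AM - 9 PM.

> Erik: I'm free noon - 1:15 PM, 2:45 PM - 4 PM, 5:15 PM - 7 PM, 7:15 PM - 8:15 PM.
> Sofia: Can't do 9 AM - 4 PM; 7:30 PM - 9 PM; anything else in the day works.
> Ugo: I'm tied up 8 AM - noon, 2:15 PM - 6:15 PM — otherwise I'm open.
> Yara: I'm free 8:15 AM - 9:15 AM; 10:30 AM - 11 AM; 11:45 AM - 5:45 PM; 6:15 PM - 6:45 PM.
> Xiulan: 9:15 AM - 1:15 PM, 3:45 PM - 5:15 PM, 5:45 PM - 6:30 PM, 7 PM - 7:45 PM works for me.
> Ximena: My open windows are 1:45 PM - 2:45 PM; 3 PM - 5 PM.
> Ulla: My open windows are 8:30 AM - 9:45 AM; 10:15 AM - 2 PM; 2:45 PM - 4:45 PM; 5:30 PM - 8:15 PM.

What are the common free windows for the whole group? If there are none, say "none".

none

Erik free: 12:00-13:15, 14:45-16:00, 17:15-19:00, 19:15-20:15.
Sofia free: 08:00-09:00, 16:00-19:30 (invert busy blocks within the working day).
Ugo free: 12:00-14:15, 18:15-21:00 (invert busy blocks within the working day).
Yara free: 08:15-09:15, 10:30-11:00, 11:45-17:45, 18:15-18:45.
Xiulan free: 09:15-13:15, 15:45-17:15, 17:45-18:30, 19:00-19:45.
Ximena free: 13:45-14:45, 15:00-17:00.
Ulla free: 08:30-09:45, 10:15-14:00, 14:45-16:45, 17:30-20:15.
Erik ∩ Sofia: 17:15-19:00, 19:15-19:30.
Erik ∩ Sofia ∩ Ugo: 18:15-19:00, 19:15-19:30.
Erik ∩ Sofia ∩ Ugo ∩ Yara: 18:15-18:45.
Erik ∩ Sofia ∩ Ugo ∩ Yara ∩ Xiulan: 18:15-18:30.
Erik ∩ Sofia ∩ Ugo ∩ Yara ∩ Xiulan ∩ Ximena: ∅.
Erik ∩ Sofia ∩ Ugo ∩ Yara ∩ Xiulan ∩ Ximena ∩ Ulla: ∅.
There is no time when everyone is free.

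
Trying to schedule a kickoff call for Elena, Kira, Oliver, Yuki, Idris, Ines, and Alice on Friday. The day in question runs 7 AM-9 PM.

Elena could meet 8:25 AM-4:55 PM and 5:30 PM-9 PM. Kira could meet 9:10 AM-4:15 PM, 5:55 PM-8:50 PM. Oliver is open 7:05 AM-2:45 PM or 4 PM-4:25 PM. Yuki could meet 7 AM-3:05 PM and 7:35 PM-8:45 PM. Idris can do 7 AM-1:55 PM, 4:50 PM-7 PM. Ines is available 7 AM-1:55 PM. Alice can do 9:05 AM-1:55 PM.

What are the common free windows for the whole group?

Elena ∩ Kira: 09:10-16:15, 17:55-20:50.
Elena ∩ Kira ∩ Oliver: 09:10-14:45, 16:00-16:15.
Elena ∩ Kira ∩ Oliver ∩ Yuki: 09:10-14:45.
Elena ∩ Kira ∩ Oliver ∩ Yuki ∩ Idris: 09:10-13:55.
Elena ∩ Kira ∩ Oliver ∩ Yuki ∩ Idris ∩ Ines: 09:10-13:55.
Elena ∩ Kira ∩ Oliver ∩ Yuki ∩ Idris ∩ Ines ∩ Alice: 09:10-13:55.

09:10-13:55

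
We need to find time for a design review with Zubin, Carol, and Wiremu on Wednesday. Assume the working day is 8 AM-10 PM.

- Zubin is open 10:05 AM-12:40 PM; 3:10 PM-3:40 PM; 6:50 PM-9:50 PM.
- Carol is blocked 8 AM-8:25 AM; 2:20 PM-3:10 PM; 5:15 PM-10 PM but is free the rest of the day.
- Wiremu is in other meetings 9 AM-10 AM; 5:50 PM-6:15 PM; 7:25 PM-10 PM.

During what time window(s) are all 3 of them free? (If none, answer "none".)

Zubin free: 10:05-12:40, 15:10-15:40, 18:50-21:50.
Carol free: 08:25-14:20, 15:10-17:15 (invert busy blocks within the working day).
Wiremu free: 08:00-09:00, 10:00-17:50, 18:15-19:25 (invert busy blocks within the working day).
Zubin ∩ Carol: 10:05-12:40, 15:10-15:40.
Zubin ∩ Carol ∩ Wiremu: 10:05-12:40, 15:10-15:40.

10:05-12:40, 15:10-15:40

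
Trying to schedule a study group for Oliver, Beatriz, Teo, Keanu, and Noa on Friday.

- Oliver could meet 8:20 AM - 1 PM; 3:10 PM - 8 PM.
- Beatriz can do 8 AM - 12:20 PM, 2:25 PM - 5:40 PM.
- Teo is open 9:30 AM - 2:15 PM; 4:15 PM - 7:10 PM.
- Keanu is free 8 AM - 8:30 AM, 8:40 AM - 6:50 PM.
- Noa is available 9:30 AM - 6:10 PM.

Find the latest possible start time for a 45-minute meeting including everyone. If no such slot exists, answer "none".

Oliver ∩ Beatriz: 08:20-12:20, 15:10-17:40.
Oliver ∩ Beatriz ∩ Teo: 09:30-12:20, 16:15-17:40.
Oliver ∩ Beatriz ∩ Teo ∩ Keanu: 09:30-12:20, 16:15-17:40.
Oliver ∩ Beatriz ∩ Teo ∩ Keanu ∩ Noa: 09:30-12:20, 16:15-17:40.
The last common window of at least 45 minutes is 16:15-17:40; a 45-minute meeting can start as late as 16:55 and still end by 17:40.

16:55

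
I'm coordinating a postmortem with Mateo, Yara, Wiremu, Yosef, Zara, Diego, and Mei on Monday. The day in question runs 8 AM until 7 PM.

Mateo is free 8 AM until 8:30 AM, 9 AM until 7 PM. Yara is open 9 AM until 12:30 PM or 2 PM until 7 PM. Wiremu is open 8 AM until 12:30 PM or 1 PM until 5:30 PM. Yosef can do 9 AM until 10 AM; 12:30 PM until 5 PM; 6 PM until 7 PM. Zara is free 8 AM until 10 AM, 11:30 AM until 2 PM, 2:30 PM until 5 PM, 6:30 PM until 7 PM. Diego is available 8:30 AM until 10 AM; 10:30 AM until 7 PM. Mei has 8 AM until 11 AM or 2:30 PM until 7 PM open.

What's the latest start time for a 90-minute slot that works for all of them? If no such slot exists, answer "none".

Mateo ∩ Yara: 09:00-12:30, 14:00-19:00.
Mateo ∩ Yara ∩ Wiremu: 09:00-12:30, 14:00-17:30.
Mateo ∩ Yara ∩ Wiremu ∩ Yosef: 09:00-10:00, 14:00-17:00.
Mateo ∩ Yara ∩ Wiremu ∩ Yosef ∩ Zara: 09:00-10:00, 14:30-17:00.
Mateo ∩ Yara ∩ Wiremu ∩ Yosef ∩ Zara ∩ Diego: 09:00-10:00, 14:30-17:00.
Mateo ∩ Yara ∩ Wiremu ∩ Yosef ∩ Zara ∩ Diego ∩ Mei: 09:00-10:00, 14:30-17:00.
Those are the intersection windows.
The last common window of at least 90 minutes is 14:30-17:00; a 90-minute meeting can start as late as 15:30 and still end by 17:00.

15:30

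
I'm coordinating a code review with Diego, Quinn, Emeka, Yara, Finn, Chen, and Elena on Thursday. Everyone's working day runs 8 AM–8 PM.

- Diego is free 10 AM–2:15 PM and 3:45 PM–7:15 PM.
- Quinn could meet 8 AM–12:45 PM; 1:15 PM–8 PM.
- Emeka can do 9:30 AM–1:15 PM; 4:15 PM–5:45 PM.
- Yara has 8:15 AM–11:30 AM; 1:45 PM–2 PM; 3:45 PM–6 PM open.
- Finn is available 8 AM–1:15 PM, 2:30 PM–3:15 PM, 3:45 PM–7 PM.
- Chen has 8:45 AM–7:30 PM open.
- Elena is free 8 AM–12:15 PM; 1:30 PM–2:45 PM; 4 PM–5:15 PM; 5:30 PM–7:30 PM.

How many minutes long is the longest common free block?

Diego ∩ Quinn: 10:00-12:45, 13:15-14:15, 15:45-19:15.
Diego ∩ Quinn ∩ Emeka: 10:00-12:45, 16:15-17:45.
Diego ∩ Quinn ∩ Emeka ∩ Yara: 10:00-11:30, 16:15-17:45.
Diego ∩ Quinn ∩ Emeka ∩ Yara ∩ Finn: 10:00-11:30, 16:15-17:45.
Diego ∩ Quinn ∩ Emeka ∩ Yara ∩ Finn ∩ Chen: 10:00-11:30, 16:15-17:45.
Diego ∩ Quinn ∩ Emeka ∩ Yara ∩ Finn ∩ Chen ∩ Elena: 10:00-11:30, 16:15-17:15, 17:30-17:45.
The longest is 10:00-11:30 at 90 minutes.

90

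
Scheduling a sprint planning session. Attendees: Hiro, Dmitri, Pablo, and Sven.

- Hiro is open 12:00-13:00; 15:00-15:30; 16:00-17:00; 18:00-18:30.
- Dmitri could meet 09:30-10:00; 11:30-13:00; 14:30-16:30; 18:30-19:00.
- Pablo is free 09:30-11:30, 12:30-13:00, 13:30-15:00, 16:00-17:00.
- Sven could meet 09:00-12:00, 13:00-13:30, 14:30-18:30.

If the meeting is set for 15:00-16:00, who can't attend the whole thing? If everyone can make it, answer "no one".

Hiro, Pablo

Hiro: not fully free for 15:00-16:00. Dmitri: free for 15:00-16:00. Pablo: not fully free for 15:00-16:00. Sven: free for 15:00-16:00.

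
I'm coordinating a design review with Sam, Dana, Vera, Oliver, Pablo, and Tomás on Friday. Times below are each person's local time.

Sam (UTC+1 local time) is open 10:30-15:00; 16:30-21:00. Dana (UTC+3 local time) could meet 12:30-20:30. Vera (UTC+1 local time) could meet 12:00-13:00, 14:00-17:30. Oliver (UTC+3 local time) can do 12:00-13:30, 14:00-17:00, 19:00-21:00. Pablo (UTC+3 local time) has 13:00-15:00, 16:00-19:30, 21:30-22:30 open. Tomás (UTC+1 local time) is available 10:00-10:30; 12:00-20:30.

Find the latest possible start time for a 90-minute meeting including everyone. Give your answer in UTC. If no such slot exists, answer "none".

none

Sam in UTC: 09:30-14:00, 15:30-20:00 (subtract 1h to convert from UTC+1).
Dana in UTC: 09:30-17:30 (subtract 3h to convert from UTC+3).
Vera in UTC: 11:00-12:00, 13:00-16:30 (subtract 1h to convert from UTC+1).
Oliver in UTC: 09:00-10:30, 11:00-14:00, 16:00-18:00 (subtract 3h to convert from UTC+3).
Pablo in UTC: 10:00-12:00, 13:00-16:30, 18:30-19:30 (subtract 3h to convert from UTC+3).
Tomás in UTC: 09:00-09:30, 11:00-19:30 (subtract 1h to convert from UTC+1).
Sam ∩ Dana: 09:30-14:00, 15:30-17:30.
Sam ∩ Dana ∩ Vera: 11:00-12:00, 13:00-14:00, 15:30-16:30.
Sam ∩ Dana ∩ Vera ∩ Oliver: 11:00-12:00, 13:00-14:00, 16:00-16:30.
Sam ∩ Dana ∩ Vera ∩ Oliver ∩ Pablo: 11:00-12:00, 13:00-14:00, 16:00-16:30.
Sam ∩ Dana ∩ Vera ∩ Oliver ∩ Pablo ∩ Tomás: 11:00-12:00, 13:00-14:00, 16:00-16:30.
No common window is at least 90 minutes long.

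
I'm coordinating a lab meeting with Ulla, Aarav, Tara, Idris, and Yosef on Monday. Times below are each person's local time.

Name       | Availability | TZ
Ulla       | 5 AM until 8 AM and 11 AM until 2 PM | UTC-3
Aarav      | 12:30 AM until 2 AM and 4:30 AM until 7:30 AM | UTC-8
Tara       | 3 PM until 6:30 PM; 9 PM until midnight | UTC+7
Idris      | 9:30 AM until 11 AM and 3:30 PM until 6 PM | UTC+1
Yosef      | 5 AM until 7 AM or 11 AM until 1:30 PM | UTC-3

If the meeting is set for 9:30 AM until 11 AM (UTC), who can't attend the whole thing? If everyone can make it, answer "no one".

Ulla in UTC: 08:00-11:00, 14:00-17:00 (add 3h to convert from UTC-3).
Aarav in UTC: 08:30-10:00, 12:30-15:30 (add 8h to convert from UTC-8).
Tara in UTC: 08:00-11:30, 14:00-17:00 (subtract 7h to convert from UTC+7).
Idris in UTC: 08:30-10:00, 14:30-17:00 (subtract 1h to convert from UTC+1).
Yosef in UTC: 08:00-10:00, 14:00-16:30 (add 3h to convert from UTC-3).
Ulla: free for 09:30-11:00. Aarav: not fully free for 09:30-11:00. Tara: free for 09:30-11:00. Idris: not fully free for 09:30-11:00. Yosef: not fully free for 09:30-11:00.

Aarav, Idris, Yosef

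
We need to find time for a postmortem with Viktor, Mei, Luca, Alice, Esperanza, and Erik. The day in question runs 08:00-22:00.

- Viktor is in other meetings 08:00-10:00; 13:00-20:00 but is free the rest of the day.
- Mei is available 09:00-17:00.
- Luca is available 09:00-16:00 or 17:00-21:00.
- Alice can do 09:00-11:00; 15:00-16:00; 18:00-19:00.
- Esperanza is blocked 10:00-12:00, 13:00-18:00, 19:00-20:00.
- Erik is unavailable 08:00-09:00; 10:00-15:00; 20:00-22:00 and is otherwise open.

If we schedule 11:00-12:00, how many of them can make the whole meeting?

Viktor free: 10:00-13:00, 20:00-22:00 (invert busy blocks within the working day).
Mei free: 09:00-17:00.
Luca free: 09:00-16:00, 17:00-21:00.
Alice free: 09:00-11:00, 15:00-16:00, 18:00-19:00.
Esperanza free: 08:00-10:00, 12:00-13:00, 18:00-19:00, 20:00-22:00 (invert busy blocks within the working day).
Erik free: 09:00-10:00, 15:00-20:00 (invert busy blocks within the working day).
Viktor, Mei, and Luca can make the full 11:00-12:00 slot — that's 3.

3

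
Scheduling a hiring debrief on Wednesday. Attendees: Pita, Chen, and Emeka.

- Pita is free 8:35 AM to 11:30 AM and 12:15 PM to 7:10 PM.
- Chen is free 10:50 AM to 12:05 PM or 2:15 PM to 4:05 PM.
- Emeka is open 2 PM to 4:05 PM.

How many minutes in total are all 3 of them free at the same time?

110

Pita ∩ Chen: 10:50-11:30, 14:15-16:05.
Pita ∩ Chen ∩ Emeka: 14:15-16:05.
That's a single block of 110 minutes.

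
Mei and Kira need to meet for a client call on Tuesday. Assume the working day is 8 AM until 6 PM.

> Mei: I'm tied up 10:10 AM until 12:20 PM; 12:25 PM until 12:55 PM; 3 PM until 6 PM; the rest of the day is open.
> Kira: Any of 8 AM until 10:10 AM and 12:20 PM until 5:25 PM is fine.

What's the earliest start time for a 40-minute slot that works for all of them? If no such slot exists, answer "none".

08:00

Mei free: 08:00-10:10, 12:20-12:25, 12:55-15:00 (invert busy blocks within the working day).
Kira free: 08:00-10:10, 12:20-17:25.
Mei ∩ Kira: 08:00-10:10, 12:20-12:25, 12:55-15:00.
The first common window of at least 40 minutes is 08:00-10:10, so the earliest start is 08:00.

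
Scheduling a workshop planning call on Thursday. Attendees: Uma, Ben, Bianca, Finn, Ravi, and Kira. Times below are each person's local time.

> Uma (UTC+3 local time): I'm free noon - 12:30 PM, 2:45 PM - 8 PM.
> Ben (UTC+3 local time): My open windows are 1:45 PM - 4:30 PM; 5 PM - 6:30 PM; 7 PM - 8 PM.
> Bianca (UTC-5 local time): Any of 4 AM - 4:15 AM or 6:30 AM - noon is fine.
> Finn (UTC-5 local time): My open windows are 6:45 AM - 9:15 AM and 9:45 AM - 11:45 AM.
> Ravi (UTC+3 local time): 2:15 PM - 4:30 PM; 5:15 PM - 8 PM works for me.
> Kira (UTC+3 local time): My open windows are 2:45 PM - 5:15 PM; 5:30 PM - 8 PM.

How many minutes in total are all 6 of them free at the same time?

195

Uma in UTC: 09:00-09:30, 11:45-17:00 (subtract 3h to convert from UTC+3).
Ben in UTC: 10:45-13:30, 14:00-15:30, 16:00-17:00 (subtract 3h to convert from UTC+3).
Bianca in UTC: 09:00-09:15, 11:30-17:00 (add 5h to convert from UTC-5).
Finn in UTC: 11:45-14:15, 14:45-16:45 (add 5h to convert from UTC-5).
Ravi in UTC: 11:15-13:30, 14:15-17:00 (subtract 3h to convert from UTC+3).
Kira in UTC: 11:45-14:15, 14:30-17:00 (subtract 3h to convert from UTC+3).
Uma ∩ Ben: 11:45-13:30, 14:00-15:30, 16:00-17:00.
Uma ∩ Ben ∩ Bianca: 11:45-13:30, 14:00-15:30, 16:00-17:00.
Uma ∩ Ben ∩ Bianca ∩ Finn: 11:45-13:30, 14:00-14:15, 14:45-15:30, 16:00-16:45.
Uma ∩ Ben ∩ Bianca ∩ Finn ∩ Ravi: 11:45-13:30, 14:45-15:30, 16:00-16:45.
Uma ∩ Ben ∩ Bianca ∩ Finn ∩ Ravi ∩ Kira: 11:45-13:30, 14:45-15:30, 16:00-16:45.
So the common availability across everyone is 11:45-13:30, 14:45-15:30, 16:00-16:45.
Summing the common windows: 105 + 45 + 45 = 195 minutes.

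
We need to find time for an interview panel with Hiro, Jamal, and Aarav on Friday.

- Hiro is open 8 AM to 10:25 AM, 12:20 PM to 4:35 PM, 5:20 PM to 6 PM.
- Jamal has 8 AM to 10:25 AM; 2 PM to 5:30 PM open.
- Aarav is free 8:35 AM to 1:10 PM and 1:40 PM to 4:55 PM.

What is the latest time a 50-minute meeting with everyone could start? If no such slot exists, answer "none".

Hiro ∩ Jamal: 08:00-10:25, 14:00-16:35, 17:20-17:30.
Hiro ∩ Jamal ∩ Aarav: 08:35-10:25, 14:00-16:35.
The last common window of at least 50 minutes is 14:00-16:35; a 50-minute meeting can start as late as 15:45 and still end by 16:35.

15:45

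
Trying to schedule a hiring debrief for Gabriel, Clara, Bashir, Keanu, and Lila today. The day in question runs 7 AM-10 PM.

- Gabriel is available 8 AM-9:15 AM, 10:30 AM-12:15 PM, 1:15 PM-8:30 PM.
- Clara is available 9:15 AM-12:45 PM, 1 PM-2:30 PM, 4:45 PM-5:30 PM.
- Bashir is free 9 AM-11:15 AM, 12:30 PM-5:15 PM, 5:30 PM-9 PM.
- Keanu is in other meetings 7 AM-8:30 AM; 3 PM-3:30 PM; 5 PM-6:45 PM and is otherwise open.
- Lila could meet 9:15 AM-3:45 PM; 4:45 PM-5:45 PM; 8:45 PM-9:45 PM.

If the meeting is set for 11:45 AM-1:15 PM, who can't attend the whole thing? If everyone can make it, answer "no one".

Bashir, Clara, Gabriel

Gabriel free: 08:00-09:15, 10:30-12:15, 13:15-20:30.
Clara free: 09:15-12:45, 13:00-14:30, 16:45-17:30.
Bashir free: 09:00-11:15, 12:30-17:15, 17:30-21:00.
Keanu free: 08:30-15:00, 15:30-17:00, 18:45-22:00 (invert busy blocks within the working day).
Lila free: 09:15-15:45, 16:45-17:45, 20:45-21:45.
Gabriel: not fully free for 11:45-13:15. Clara: not fully free for 11:45-13:15. Bashir: not fully free for 11:45-13:15. Keanu: free for 11:45-13:15. Lila: free for 11:45-13:15.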